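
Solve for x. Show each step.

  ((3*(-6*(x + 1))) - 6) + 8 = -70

Step 1. [((3*(-6*(x + 1))) - 6) + 8 = -70] subtract 8: x sits inside (… + 8). So sub: (3*(-6*(x + 1))) - 6 = -78.
Step 2. [(3*(-6*(x + 1))) - 6 = -78] 3 | LHS and 3 | -78: pull 3 out ⇒ factor: (-6*(x + 1)) - 2 = -26.
Step 3. [(-6*(x + 1)) - 2 = -26] 2 comes off first (add 2) ⇒ sub: -6*(x + 1) = -24.
Step 4. [-6*(x + 1) = -24] leading coefficient -6: divide by -6 ⇒ div: x + 1 = 4.
Step 5. [x + 1 = 4] subtract 1: x sits inside (… + 1) ⇒ sub: x = 3.

Answer: x ∈ {3}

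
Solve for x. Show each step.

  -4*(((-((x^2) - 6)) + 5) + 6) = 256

Step 1. [-4*(((-((x^2) - 6)) + 5) + 6) = 256] LHS = -4·(…); ÷-4 both sides ⇒ div: ((-((x^2) - 6)) + 5) + 6 = -64.
Step 2. [((-((x^2) - 6)) + 5) + 6 = -64] subtract 6: x sits inside (… + 6) ⇒ sub: (-((x^2) - 6)) + 5 = -70.
Step 3. [(-((x^2) - 6)) + 5 = -70] 5 comes off first (subtract 5), so sub: -((x^2) - 6) = -75.
Step 4. [-((x^2) - 6) = -75] LHS negated; negate both sides ⇒ neg: (x^2) - 6 = 75.
Step 5. [(x^2) - 6 = 75] -6 is outermost — add 6 both sides ⇒ sub: x^2 = 81.
Step 6. [x^2 = 81] LHS squared, RHS 81 ≥ 0: apply √ (±), so sqrt: x = 9 or -9.

Answer: x ∈ {-9, 9}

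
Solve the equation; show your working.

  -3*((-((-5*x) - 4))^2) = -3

Step 1. [-3*((-((-5*x) - 4))^2) = -3] leading coefficient -3: divide by -3 ⇒ div: (-((-5*x) - 4))^2 = 1.
Step 2. [(-((-5*x) - 4))^2 = 1] 1 ≥ 0, LHS is (·)² — take ±√, so sqrt: -((-5*x) - 4) = 1 or -1.
Step 3. [-((-5*x) - 4) = 1 or -1] LHS negated; negate both sides. So neg: (-5*x) - 4 = -1 or 1.
Step 4. [(-5*x) - 4 = -1 or 1] 4 comes off first (add 4), so sub: -5*x = 3 or 5.
Step 5. [-5*x = 3 or 5] leading coefficient -5: divide by -5, so div: x = -3/5 or -1.

Answer: x ∈ {-1, -3/5}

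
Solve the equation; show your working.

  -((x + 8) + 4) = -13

Step 1. [-((x + 8) + 4) = -13] leading − — multiply by −1. So neg: (x + 8) + 4 = 13.
Step 2. [(x + 8) + 4 = 13] the outer +4 inverts by subtracting 4, so sub: x + 8 = 9.
Step 3. [x + 8 = 9] peel the +8: subtract 8 from each side, so sub: x = 1.

Answer: x ∈ {1}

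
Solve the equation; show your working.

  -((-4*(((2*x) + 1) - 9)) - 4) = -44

Step 1. [-((-4*(((2*x) + 1) - 9)) - 4) = -44] leading − — multiply by −1. So neg: (-4*(((2*x) + 1) - 9)) - 4 = 44.
Step 2. [(-4*(((2*x) + 1) - 9)) - 4 = 44] -4 divides every term; factor it out. So factor: (((2*x) + 1) - 9) + 1 = -11.
Step 3. [(((2*x) + 1) - 9) + 1 = -11] peel the +1: subtract 1 from each side. So sub: ((2*x) + 1) - 9 = -12.
Step 4. [((2*x) + 1) - 9 = -12] the outer -9 inverts by adding 9 ⇒ sub: (2*x) + 1 = -3.
Step 5. [(2*x) + 1 = -3] 1 comes off first (subtract 1). So sub: 2*x = -4.
Step 6. [2*x = -4] 2 out front; divide by 2, so div: x = -2.

Answer: x ∈ {-2}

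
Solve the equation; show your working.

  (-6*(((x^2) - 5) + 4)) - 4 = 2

Step 1. [(-6*(((x^2) - 5) + 4)) - 4 = 2] peel the -4: add 4 from each side. So sub: -6*(((x^2) - 5) + 4) = 6.
Step 2. [-6*(((x^2) - 5) + 4) = 6] LHS = -6·(…); ÷-6 both sides, so div: ((x^2) - 5) + 4 = -1.
Step 3. [((x^2) - 5) + 4 = -1] the outer +4 inverts by subtracting 4. So sub: (x^2) - 5 = -5.
Step 4. [(x^2) - 5 = -5] the outer -5 inverts by adding 5. So sub: x^2 = 0.
Step 5. [x^2 = 0] LHS squared, RHS 0 ≥ 0: apply √ (±) ⇒ sqrt: x = 0.

Answer: x ∈ {0}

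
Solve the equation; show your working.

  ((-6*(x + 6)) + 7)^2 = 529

Step 1. [((-6*(x + 6)) + 7)^2 = 529] √ both sides: 529 ≥ 0 gives two branches, so sqrt: (-6*(x + 6)) + 7 = 23 or -23.
Step 2. [(-6*(x + 6)) + 7 = 23 or -23] peel the +7: subtract 7 from each side, so sub: -6*(x + 6) = 16 or -30.
Step 3. [-6*(x + 6) = 16 or -30] divide by the outer -6. So div: x + 6 = -8/3 or 5.
Step 4. [x + 6 = -8/3 or 5] the outer +6 inverts by subtracting 6. So sub: x = -26/3 or -1.

Answer: x ∈ {-26/3, -1}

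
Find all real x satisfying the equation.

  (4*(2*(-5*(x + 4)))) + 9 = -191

Step 1. [(4*(2*(-5*(x + 4)))) + 9 = -191] subtract 9: x sits inside (… + 9). So sub: 4*(2*(-5*(x + 4))) = -200.
Step 2. [4*(2*(-5*(x + 4))) = -200] 4 out front; divide by 4. So div: 2*(-5*(x + 4)) = -50.
Step 3. [2*(-5*(x + 4)) = -50] leading coefficient 2: divide by 2 ⇒ div: -5*(x + 4) = -25.
Step 4. [-5*(x + 4) = -25] divide by the outer -5 ⇒ div: x + 4 = 5.
Step 5. [x + 4 = 5] the outer +4 inverts by subtracting 4 ⇒ sub: x = 1.

Answer: x ∈ {1}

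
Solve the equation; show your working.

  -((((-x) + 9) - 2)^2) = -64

Step 1. [-((((-x) + 9) - 2)^2) = -64] flip signs both sides, so neg: (((-x) + 9) - 2)^2 = 64.
Step 2. [(((-x) + 9) - 2)^2 = 64] 64 ≥ 0, LHS is (·)² — take ±√. So sqrt: ((-x) + 9) - 2 = 8 or -8.
Step 3. [((-x) + 9) - 2 = 8 or -8] 2 comes off first (add 2), so sub: (-x) + 9 = 10 or -6.
Step 4. [(-x) + 9 = 10 or -6] 9 comes off first (subtract 9) ⇒ sub: -x = 1 or -15.
Step 5. [-x = 1 or -15] LHS negated; negate both sides, so neg: x = -1 or 15.

Answer: x ∈ {-1, 15}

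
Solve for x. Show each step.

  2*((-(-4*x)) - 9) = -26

Step 1. [2*((-(-4*x)) - 9) = -26] leading coefficient 2: divide by 2 ⇒ div: (-(-4*x)) - 9 = -13.
Step 2. [(-(-4*x)) - 9 = -13] 9 comes off first (add 9) ⇒ sub: -(-4*x) = -4.
Step 3. [-(-4*x) = -4] flip signs both sides ⇒ neg: -4*x = 4.
Step 4. [-4*x = 4] divide by the outer -4, so div: x = -1.

Answer: x ∈ {-1}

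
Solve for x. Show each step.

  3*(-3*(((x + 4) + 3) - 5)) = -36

Step 1. [3*(-3*(((x + 4) + 3) - 5)) = -36] LHS = 3·(…); ÷3 both sides, so div: -3*(((x + 4) + 3) - 5) = -12.
Step 2. [-3*(((x + 4) + 3) - 5) = -12] -3·(inner) — divide through by -3. So div: ((x + 4) + 3) - 5 = 4.
Step 3. [((x + 4) + 3) - 5 = 4] add 5: x sits inside (… - 5), so sub: (x + 4) + 3 = 9.
Step 4. [(x + 4) + 3 = 9] subtract 3: x sits inside (… + 3) ⇒ sub: x + 4 = 6.
Step 5. [x + 4 = 6] 4 comes off first (subtract 4), so sub: x = 2.

Answer: x ∈ {2}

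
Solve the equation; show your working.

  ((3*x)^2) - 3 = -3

Step 1. [((3*x)^2) - 3 = -3] -3 is outermost — add 3 both sides. So sub: (3*x)^2 = 0.
Step 2. [(3*x)^2 = 0] √ both sides: 0 ≥ 0 gives two branches, so sqrt: 3*x = 0.
Step 3. [3*x = 0] 3 out front; divide by 3 ⇒ div: x = 0.

Answer: x ∈ {0}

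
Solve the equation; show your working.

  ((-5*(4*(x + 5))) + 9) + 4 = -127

Step 1. [((-5*(4*(x + 5))) + 9) + 4 = -127] the outer +4 inverts by subtracting 4. So sub: (-5*(4*(x + 5))) + 9 = -131.
Step 2. [(-5*(4*(x + 5))) + 9 = -131] the outer +9 inverts by subtracting 9 ⇒ sub: -5*(4*(x + 5)) = -140.
Step 3. [-5*(4*(x + 5)) = -140] -5·(inner) — divide through by -5, so div: 4*(x + 5) = 28.
Step 4. [4*(x + 5) = 28] 4·(inner) — divide through by 4, so div: x + 5 = 7.
Step 5. [x + 5 = 7] subtract 5: x sits inside (… + 5), so sub: x = 2.

Answer: x ∈ {2}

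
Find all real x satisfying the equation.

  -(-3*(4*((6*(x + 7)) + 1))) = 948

Step 1. [-(-3*(4*((6*(x + 7)) + 1))) = 948] flip signs both sides, so neg: -3*(4*((6*(x + 7)) + 1)) = -948.
Step 2. [-3*(4*((6*(x + 7)) + 1)) = -948] divide by the outer -3. So div: 4*((6*(x + 7)) + 1) = 316.
Step 3. [4*((6*(x + 7)) + 1) = 316] LHS = 4·(…); ÷4 both sides. So div: (6*(x + 7)) + 1 = 79.
Step 4. [(6*(x + 7)) + 1 = 79] +1 is outermost — subtract 1 both sides, so sub: 6*(x + 7) = 78.
Step 5. [6*(x + 7) = 78] 6·(inner) — divide through by 6. So div: x + 7 = 13.
Step 6. [x + 7 = 13] 7 comes off first (subtract 7) ⇒ sub: x = 6.

Answer: x ∈ {6}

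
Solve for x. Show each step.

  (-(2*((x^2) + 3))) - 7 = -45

Step 1. [(-(2*((x^2) + 3))) - 7 = -45] 7 comes off first (add 7) ⇒ sub: -(2*((x^2) + 3)) = -38.
Step 2. [-(2*((x^2) + 3)) = -38] flip signs both sides, so neg: 2*((x^2) + 3) = 38.
Step 3. [2*((x^2) + 3) = 38] 2·(inner) — divide through by 2. So div: (x^2) + 3 = 19.
Step 4. [(x^2) + 3 = 19] 3 comes off first (subtract 3). So sub: x^2 = 16.
Step 5. [x^2 = 16] √ both sides: 16 ≥ 0 gives two branches ⇒ sqrt: x = 4 or -4.

Answer: x ∈ {-4, 4}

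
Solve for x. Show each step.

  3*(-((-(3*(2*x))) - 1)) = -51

Step 1. [3*(-((-(3*(2*x))) - 1)) = -51] 3 out front; divide by 3, so div: -((-(3*(2*x))) - 1) = -17.
Step 2. [-((-(3*(2*x))) - 1) = -17] flip signs both sides. So neg: (-(3*(2*x))) - 1 = 17.
Step 3. [(-(3*(2*x))) - 1 = 17] -1 is outermost — add 1 both sides. So sub: -(3*(2*x)) = 18.
Step 4. [-(3*(2*x)) = 18] LHS negated; negate both sides ⇒ neg: 3*(2*x) = -18.
Step 5. [3*(2*x) = -18] divide by the outer 3, so div: 2*x = -6.
Step 6. [2*x = -6] LHS = 2·(…); ÷2 both sides ⇒ div: x = -3.

Answer: x ∈ {-3}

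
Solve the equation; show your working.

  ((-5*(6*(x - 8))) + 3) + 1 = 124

Step 1. [((-5*(6*(x - 8))) + 3) + 1 = 124] peel the +1: subtract 1 from each side. So sub: (-5*(6*(x - 8))) + 3 = 123.
Step 2. [(-5*(6*(x - 8))) + 3 = 123] subtract 3: x sits inside (… + 3) ⇒ sub: -5*(6*(x - 8)) = 120.
Step 3. [-5*(6*(x - 8)) = 120] -5·(inner) — divide through by -5 ⇒ div: 6*(x - 8) = -24.
Step 4. [6*(x - 8) = -24] 6 out front; divide by 6. So div: x - 8 = -4.
Step 5. [x - 8 = -4] the outer -8 inverts by adding 8 ⇒ sub: x = 4.

Answer: x ∈ {4}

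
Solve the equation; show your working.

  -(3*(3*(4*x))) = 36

Step 1. [-(3*(3*(4*x))) = 36] flip signs both sides. So neg: 3*(3*(4*x)) = -36.
Step 2. [3*(3*(4*x)) = -36] 3·(inner) — divide through by 3, so div: 3*(4*x) = -12.
Step 3. [3*(4*x) = -12] 3 out front; divide by 3 ⇒ div: 4*x = -4.
Step 4. [4*x = -4] LHS = 4·(…); ÷4 both sides. So div: x = -1.

Answer: x ∈ {-1}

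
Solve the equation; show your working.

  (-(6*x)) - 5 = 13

Step 1. [(-(6*x)) - 5 = 13] 5 comes off first (add 5). So sub: -(6*x) = 18.
Step 2. [-(6*x) = 18] leading − — multiply by −1 ⇒ neg: 6*x = -18.
Step 3. [6*x = -18] LHS = 6·(…); ÷6 both sides, so div: x = -3.

Answer: x ∈ {-3}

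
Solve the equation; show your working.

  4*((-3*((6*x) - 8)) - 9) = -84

Step 1. [4*((-3*((6*x) - 8)) - 9) = -84] divide by the outer 4, so div: (-3*((6*x) - 8)) - 9 = -21.
Step 2. [(-3*((6*x) - 8)) - 9 = -21] peel the -9: add 9 from each side, so sub: -3*((6*x) - 8) = -12.
Step 3. [-3*((6*x) - 8) = -12] -3·(inner) — divide through by -3 ⇒ div: (6*x) - 8 = 4.
Step 4. [(6*x) - 8 = 4] the outer -8 inverts by adding 8, so sub: 6*x = 12.
Step 5. [6*x = 12] leading coefficient 6: divide by 6. So div: x = 2.

Answer: x ∈ {2}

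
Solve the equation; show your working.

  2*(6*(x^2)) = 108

Step 1. [2*(6*(x^2)) = 108] LHS = 2·(…); ÷2 both sides ⇒ div: 6*(x^2) = 54.
Step 2. [6*(x^2) = 54] 6·(inner) — divide through by 6 ⇒ div: x^2 = 9.
Step 3. [x^2 = 9] LHS squared, RHS 9 ≥ 0: apply √ (±) ⇒ sqrt: x = 3 or -3.

Answer: x ∈ {-3, 3}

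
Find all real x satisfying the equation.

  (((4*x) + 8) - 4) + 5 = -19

Step 1. [(((4*x) + 8) - 4) + 5 = -19] subtract 5: x sits inside (… + 5). So sub: ((4*x) + 8) - 4 = -24.
Step 2. [((4*x) + 8) - 4 = -24] peel the -4: add 4 from each side. So sub: (4*x) + 8 = -20.
Step 3. [(4*x) + 8 = -20] common factor 4 (LHS and -20) — divide through, so factor: x + 2 = -5.
Step 4. [x + 2 = -5] peel the +2: subtract 2 from each side, so sub: x = -7.

Answer: x ∈ {-7}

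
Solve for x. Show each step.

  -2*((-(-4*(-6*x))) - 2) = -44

Step 1. [-2*((-(-4*(-6*x))) - 2) = -44] -2·(inner) — divide through by -2. So div: (-(-4*(-6*x))) - 2 = 22.
Step 2. [(-(-4*(-6*x))) - 2 = 22] 2 comes off first (add 2), so sub: -(-4*(-6*x)) = 24.
Step 3. [-(-4*(-6*x)) = 24] LHS negated; negate both sides, so neg: -4*(-6*x) = -24.
Step 4. [-4*(-6*x) = -24] leading coefficient -4: divide by -4 ⇒ div: -6*x = 6.
Step 5. [-6*x = 6] leading coefficient -6: divide by -6, so div: x = -1.

Answer: x ∈ {-1}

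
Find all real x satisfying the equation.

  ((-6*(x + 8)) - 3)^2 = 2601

Step 1. [((-6*(x + 8)) - 3)^2 = 2601] √ both sides: 2601 ≥ 0 gives two branches. So sqrt: (-6*(x + 8)) - 3 = 51 or -51.
Step 2. [(-6*(x + 8)) - 3 = 51 or -51] add 3: x sits inside (… - 3) ⇒ sub: -6*(x + 8) = 54 or -48.
Step 3. [-6*(x + 8) = 54 or -48] -6·(inner) — divide through by -6, so div: x + 8 = -9 or 8.
Step 4. [x + 8 = -9 or 8] 8 comes off first (subtract 8), so sub: x = -17 or 0.

Answer: x ∈ {-17, 0}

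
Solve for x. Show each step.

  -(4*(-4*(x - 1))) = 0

Step 1. [-(4*(-4*(x - 1))) = 0] LHS negated; negate both sides. So neg: 4*(-4*(x - 1)) = 0.
Step 2. [4*(-4*(x - 1)) = 0] 4·(inner) — divide through by 4. So div: -4*(x - 1) = 0.
Step 3. [-4*(x - 1) = 0] -4 out front; divide by -4, so div: x - 1 = 0.
Step 4. [x - 1 = 0] the outer -1 inverts by adding 1. So sub: x = 1.

Answer: x ∈ {1}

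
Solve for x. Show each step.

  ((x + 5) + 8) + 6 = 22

Step 1. [((x + 5) + 8) + 6 = 22] +6 is outermost — subtract 6 both sides ⇒ sub: (x + 5) + 8 = 16.
Step 2. [(x + 5) + 8 = 16] peel the +8: subtract 8 from each side ⇒ sub: x + 5 = 8.
Step 3. [x + 5 = 8] 5 comes off first (subtract 5). So sub: x = 3.

Answer: x ∈ {3}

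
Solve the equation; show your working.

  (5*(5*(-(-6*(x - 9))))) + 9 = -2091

Step 1. [(5*(5*(-(-6*(x - 9))))) + 9 = -2091] the outer +9 inverts by subtracting 9. So sub: 5*(5*(-(-6*(x - 9)))) = -2100.
Step 2. [5*(5*(-(-6*(x - 9)))) = -2100] LHS = 5·(…); ÷5 both sides. So div: 5*(-(-6*(x - 9))) = -420.
Step 3. [5*(-(-6*(x - 9))) = -420] 5 out front; divide by 5, so div: -(-6*(x - 9)) = -84.
Step 4. [-(-6*(x - 9)) = -84] leading − — multiply by −1 ⇒ neg: -6*(x - 9) = 84.
Step 5. [-6*(x - 9) = 84] LHS = -6·(…); ÷-6 both sides, so div: x - 9 = -14.
Step 6. [x - 9 = -14] the outer -9 inverts by adding 9 ⇒ sub: x = -5.

Answer: x ∈ {-5}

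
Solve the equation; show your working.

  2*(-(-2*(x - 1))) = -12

Step 1. [2*(-(-2*(x - 1))) = -12] leading coefficient 2: divide by 2, so div: -(-2*(x - 1)) = -6.
Step 2. [-(-2*(x - 1)) = -6] leading − — multiply by −1 ⇒ neg: -2*(x - 1) = 6.
Step 3. [-2*(x - 1) = 6] LHS = -2·(…); ÷-2 both sides ⇒ div: x - 1 = -3.
Step 4. [x - 1 = -3] -1 is outermost — add 1 both sides, so sub: x = -2.

Answer: x ∈ {-2}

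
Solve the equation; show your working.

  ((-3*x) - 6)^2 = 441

Step 1. [((-3*x) - 6)^2 = 441] LHS squared, RHS 441 ≥ 0: apply √ (±) ⇒ sqrt: (-3*x) - 6 = 21 or -21.
Step 2. [(-3*x) - 6 = 21 or -21] -3 divides every term; factor it out ⇒ factor: x + 2 = -7 or 7.
Step 3. [x + 2 = -7 or 7] subtract 2: x sits inside (… + 2). So sub: x = -9 or 5.

Answer: x ∈ {-9, 5}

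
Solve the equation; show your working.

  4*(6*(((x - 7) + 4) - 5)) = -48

Step 1. [4*(6*(((x - 7) + 4) - 5)) = -48] divide by the outer 4. So div: 6*(((x - 7) + 4) - 5) = -12.
Step 2. [6*(((x - 7) + 4) - 5) = -12] divide by the outer 6. So div: ((x - 7) + 4) - 5 = -2.
Step 3. [((x - 7) + 4) - 5 = -2] 5 comes off first (add 5) ⇒ sub: (x - 7) + 4 = 3.
Step 4. [(x - 7) + 4 = 3] 4 comes off first (subtract 4), so sub: x - 7 = -1.
Step 5. [x - 7 = -1] peel the -7: add 7 from each side, so sub: x = 6.

Answer: x ∈ {6}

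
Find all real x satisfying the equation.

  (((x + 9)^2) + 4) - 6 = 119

Step 1. [(((x + 9)^2) + 4) - 6 = 119] 6 comes off first (add 6) ⇒ sub: ((x + 9)^2) + 4 = 125.
Step 2. [((x + 9)^2) + 4 = 125] subtract 4: x sits inside (… + 4). So sub: (x + 9)^2 = 121.
Step 3. [(x + 9)^2 = 121] √ both sides: 121 ≥ 0 gives two branches ⇒ sqrt: x + 9 = 11 or -11.
Step 4. [x + 9 = 11 or -11] peel the +9: subtract 9 from each side. So sub: x = 2 or -20.

Answer: x ∈ {-20, 2}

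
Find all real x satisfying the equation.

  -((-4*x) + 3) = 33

Step 1. [-((-4*x) + 3) = 33] LHS negated; negate both sides. So neg: (-4*x) + 3 = -33.
Step 2. [(-4*x) + 3 = -33] 3 comes off first (subtract 3) ⇒ sub: -4*x = -36.
Step 3. [-4*x = -36] divide by the outer -4 ⇒ div: x = 9.

Answer: x ∈ {9}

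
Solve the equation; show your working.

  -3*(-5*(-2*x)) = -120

Step 1. [-3*(-5*(-2*x)) = -120] LHS = -3·(…); ÷-3 both sides. So div: -5*(-2*x) = 40.
Step 2. [-5*(-2*x) = 40] divide by the outer -5 ⇒ div: -2*x = -8.
Step 3. [-2*x = -8] divide by the outer -2. So div: x = 4.

Answer: x ∈ {4}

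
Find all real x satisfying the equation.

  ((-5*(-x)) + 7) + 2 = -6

Step 1. [((-5*(-x)) + 7) + 2 = -6] peel the +2: subtract 2 from each side ⇒ sub: (-5*(-x)) + 7 = -8.
Step 2. [(-5*(-x)) + 7 = -8] the outer +7 inverts by subtracting 7, so sub: -5*(-x) = -15.
Step 3. [-5*(-x) = -15] -5·(inner) — divide through by -5. So div: -x = 3.
Step 4. [-x = 3] flip signs both sides ⇒ neg: x = -3.

Answer: x ∈ {-3}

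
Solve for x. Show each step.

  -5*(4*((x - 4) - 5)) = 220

Step 1. [-5*(4*((x - 4) - 5)) = 220] LHS = -5·(…); ÷-5 both sides. So div: 4*((x - 4) - 5) = -44.
Step 2. [4*((x - 4) - 5) = -44] leading coefficient 4: divide by 4. So div: (x - 4) - 5 = -11.
Step 3. [(x - 4) - 5 = -11] -5 is outermost — add 5 both sides ⇒ sub: x - 4 = -6.
Step 4. [x - 4 = -6] -4 is outermost — add 4 both sides ⇒ sub: x = -2.

Answer: x ∈ {-2}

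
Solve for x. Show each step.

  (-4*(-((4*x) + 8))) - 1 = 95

Step 1. [(-4*(-((4*x) + 8))) - 1 = 95] the outer -1 inverts by adding 1. So sub: -4*(-((4*x) + 8)) = 96.
Step 2. [-4*(-((4*x) + 8)) = 96] -4·(inner) — divide through by -4 ⇒ div: -((4*x) + 8) = -24.
Step 3. [-((4*x) + 8) = -24] flip signs both sides, so neg: (4*x) + 8 = 24.
Step 4. [(4*x) + 8 = 24] subtract 8: x sits inside (… + 8), so sub: 4*x = 16.
Step 5. [4*x = 16] LHS = 4·(…); ÷4 both sides, so div: x = 4.

Answer: x ∈ {4}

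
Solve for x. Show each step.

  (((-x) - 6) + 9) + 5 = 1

Step 1. [(((-x) - 6) + 9) + 5 = 1] 5 comes off first (subtract 5). So sub: ((-x) - 6) + 9 = -4.
Step 2. [((-x) - 6) + 9 = -4] subtract 9: x sits inside (… + 9), so sub: (-x) - 6 = -13.
Step 3. [(-x) - 6 = -13] peel the -6: add 6 from each side, so sub: -x = -7.
Step 4. [-x = -7] flip signs both sides ⇒ neg: x = 7.

Answer: x ∈ {7}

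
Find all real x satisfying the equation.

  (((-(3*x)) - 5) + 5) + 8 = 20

Step 1. [(((-(3*x)) - 5) + 5) + 8 = 20] the outer +8 inverts by subtracting 8. So sub: ((-(3*x)) - 5) + 5 = 12.
Step 2. [((-(3*x)) - 5) + 5 = 12] the outer +5 inverts by subtracting 5, so sub: (-(3*x)) - 5 = 7.
Step 3. [(-(3*x)) - 5 = 7] -5 is outermost — add 5 both sides ⇒ sub: -(3*x) = 12.
Step 4. [-(3*x) = 12] LHS negated; negate both sides ⇒ neg: 3*x = -12.
Step 5. [3*x = -12] LHS = 3·(…); ÷3 both sides ⇒ div: x = -4.

Answer: x ∈ {-4}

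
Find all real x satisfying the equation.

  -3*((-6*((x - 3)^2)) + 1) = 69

Step 1. [-3*((-6*((x - 3)^2)) + 1) = 69] LHS = -3·(…); ÷-3 both sides, so div: (-6*((x - 3)^2)) + 1 = -23.
Step 2. [(-6*((x - 3)^2)) + 1 = -23] peel the +1: subtract 1 from each side ⇒ sub: -6*((x - 3)^2) = -24.
Step 3. [-6*((x - 3)^2) = -24] LHS = -6·(…); ÷-6 both sides ⇒ div: (x - 3)^2 = 4.
Step 4. [(x - 3)^2 = 4] LHS squared, RHS 4 ≥ 0: apply √ (±), so sqrt: x - 3 = 2 or -2.
Step 5. [x - 3 = 2 or -2] peel the -3: add 3 from each side. So sub: x = 5 or 1.

Answer: x ∈ {1, 5}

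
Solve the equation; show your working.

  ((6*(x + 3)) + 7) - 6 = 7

Step 1. [((6*(x + 3)) + 7) - 6 = 7] add 6: x sits inside (… - 6), so sub: (6*(x + 3)) + 7 = 13.
Step 2. [(6*(x + 3)) + 7 = 13] the outer +7 inverts by subtracting 7, so sub: 6*(x + 3) = 6.
Step 3. [6*(x + 3) = 6] divide by the outer 6, so div: x + 3 = 1.
Step 4. [x + 3 = 1] subtract 3: x sits inside (… + 3), so sub: x = -2.

Answer: x ∈ {-2}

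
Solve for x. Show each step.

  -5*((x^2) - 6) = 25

Step 1. [-5*((x^2) - 6) = 25] LHS = -5·(…); ÷-5 both sides, so div: (x^2) - 6 = -5.
Step 2. [(x^2) - 6 = -5] the outer -6 inverts by adding 6, so sub: x^2 = 1.
Step 3. [x^2 = 1] √ both sides: 1 ≥ 0 gives two branches ⇒ sqrt: x = 1 or -1.

Answer: x ∈ {-1, 1}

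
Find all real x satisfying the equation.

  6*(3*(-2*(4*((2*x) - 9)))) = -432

Step 1. [6*(3*(-2*(4*((2*x) - 9)))) = -432] divide by the outer 6 ⇒ div: 3*(-2*(4*((2*x) - 9))) = -72.
Step 2. [3*(-2*(4*((2*x) - 9))) = -72] LHS = 3·(…); ÷3 both sides, so div: -2*(4*((2*x) - 9)) = -24.
Step 3. [-2*(4*((2*x) - 9)) = -24] leading coefficient -2: divide by -2. So div: 4*((2*x) - 9) = 12.
Step 4. [4*((2*x) - 9) = 12] leading coefficient 4: divide by 4 ⇒ div: (2*x) - 9 = 3.
Step 5. [(2*x) - 9 = 3] peel the -9: add 9 from each side, so sub: 2*x = 12.
Step 6. [2*x = 12] 2 out front; divide by 2. So div: x = 6.

Answer: x ∈ {6}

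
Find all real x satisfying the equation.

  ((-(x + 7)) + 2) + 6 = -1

Step 1. [((-(x + 7)) + 2) + 6 = -1] the outer +6 inverts by subtracting 6 ⇒ sub: (-(x + 7)) + 2 = -7.
Step 2. [(-(x + 7)) + 2 = -7] subtract 2: x sits inside (… + 2) ⇒ sub: -(x + 7) = -9.
Step 3. [-(x + 7) = -9] flip signs both sides. So neg: x + 7 = 9.
Step 4. [x + 7 = 9] +7 is outermost — subtract 7 both sides. So sub: x = 2.

Answer: x ∈ {2}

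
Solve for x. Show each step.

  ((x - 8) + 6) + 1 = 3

Step 1. [((x - 8) + 6) + 1 = 3] the outer +1 inverts by subtracting 1. So sub: (x - 8) + 6 = 2.
Step 2. [(x - 8) + 6 = 2] +6 is outermost — subtract 6 both sides ⇒ sub: x - 8 = -4.
Step 3. [x - 8 = -4] the outer -8 inverts by adding 8, so sub: x = 4.

Answer: x ∈ {4}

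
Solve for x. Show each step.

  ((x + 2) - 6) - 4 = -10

Step 1. [((x + 2) - 6) - 4 = -10] 4 comes off first (add 4) ⇒ sub: (x + 2) - 6 = -6.
Step 2. [(x + 2) - 6 = -6] -6 is outermost — add 6 both sides, so sub: x + 2 = 0.
Step 3. [x + 2 = 0] 2 comes off first (subtract 2), so sub: x = -2.

Answer: x ∈ {-2}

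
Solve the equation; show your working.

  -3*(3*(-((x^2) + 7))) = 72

Step 1. [-3*(3*(-((x^2) + 7))) = 72] leading coefficient -3: divide by -3. So div: 3*(-((x^2) + 7)) = -24.
Step 2. [3*(-((x^2) + 7)) = -24] 3·(inner) — divide through by 3. So div: -((x^2) + 7) = -8.
Step 3. [-((x^2) + 7) = -8] LHS negated; negate both sides ⇒ neg: (x^2) + 7 = 8.
Step 4. [(x^2) + 7 = 8] +7 is outermost — subtract 7 both sides ⇒ sub: x^2 = 1.
Step 5. [x^2 = 1] √ both sides: 1 ≥ 0 gives two branches. So sqrt: x = 1 or -1.

Answer: x ∈ {-1, 1}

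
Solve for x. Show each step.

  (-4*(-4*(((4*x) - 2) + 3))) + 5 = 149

Step 1. [(-4*(-4*(((4*x) - 2) + 3))) + 5 = 149] the outer +5 inverts by subtracting 5, so sub: -4*(-4*(((4*x) - 2) + 3)) = 144.
Step 2. [-4*(-4*(((4*x) - 2) + 3)) = 144] divide by the outer -4. So div: -4*(((4*x) - 2) + 3) = -36.
Step 3. [-4*(((4*x) - 2) + 3) = -36] leading coefficient -4: divide by -4 ⇒ div: ((4*x) - 2) + 3 = 9.
Step 4. [((4*x) - 2) + 3 = 9] 3 comes off first (subtract 3), so sub: (4*x) - 2 = 6.
Step 5. [(4*x) - 2 = 6] peel the -2: add 2 from each side, so sub: 4*x = 8.
Step 6. [4*x = 8] leading coefficient 4: divide by 4, so div: x = 2.

Answer: x ∈ {2}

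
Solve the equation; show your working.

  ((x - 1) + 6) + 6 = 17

Step 1. [((x - 1) + 6) + 6 = 17] peel the +6: subtract 6 from each side. So sub: (x - 1) + 6 = 11.
Step 2. [(x - 1) + 6 = 11] subtract 6: x sits inside (… + 6), so sub: x - 1 = 5.
Step 3. [x - 1 = 5] peel the -1: add 1 from each side ⇒ sub: x = 6.

Answer: x ∈ {6}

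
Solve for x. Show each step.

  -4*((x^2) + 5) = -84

Step 1. [-4*((x^2) + 5) = -84] -4·(inner) — divide through by -4, so div: (x^2) + 5 = 21.
Step 2. [(x^2) + 5 = 21] the outer +5 inverts by subtracting 5, so sub: x^2 = 16.
Step 3. [x^2 = 16] √ both sides: 16 ≥ 0 gives two branches, so sqrt: x = 4 or -4.

Answer: x ∈ {-4, 4}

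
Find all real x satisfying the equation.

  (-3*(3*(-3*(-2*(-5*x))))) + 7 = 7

Step 1. [(-3*(3*(-3*(-2*(-5*x))))) + 7 = 7] peel the +7: subtract 7 from each side. So sub: -3*(3*(-3*(-2*(-5*x)))) = 0.
Step 2. [-3*(3*(-3*(-2*(-5*x)))) = 0] divide by the outer -3, so div: 3*(-3*(-2*(-5*x))) = 0.
Step 3. [3*(-3*(-2*(-5*x))) = 0] 3·(inner) — divide through by 3 ⇒ div: -3*(-2*(-5*x)) = 0.
Step 4. [-3*(-2*(-5*x)) = 0] leading coefficient -3: divide by -3. So div: -2*(-5*x) = 0.
Step 5. [-2*(-5*x) = 0] -2 out front; divide by -2. So div: -5*x = 0.
Step 6. [-5*x = 0] leading coefficient -5: divide by -5. So div: x = 0.

Answer: x ∈ {0}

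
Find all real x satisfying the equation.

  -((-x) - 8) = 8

Step 1. [-((-x) - 8) = 8] flip signs both sides. So neg: (-x) - 8 = -8.
Step 2. [(-x) - 8 = -8] the outer -8 inverts by adding 8, so sub: -x = 0.
Step 3. [-x = 0] leading − — multiply by −1. So neg: x = 0.

Answer: x ∈ {0}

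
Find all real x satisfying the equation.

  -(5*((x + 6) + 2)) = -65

Step 1. [-(5*((x + 6) + 2)) = -65] LHS negated; negate both sides ⇒ neg: 5*((x + 6) + 2) = 65.
Step 2. [5*((x + 6) + 2) = 65] 5·(inner) — divide through by 5 ⇒ div: (x + 6) + 2 = 13.
Step 3. [(x + 6) + 2 = 13] the outer +2 inverts by subtracting 2 ⇒ sub: x + 6 = 11.
Step 4. [x + 6 = 11] subtract 6: x sits inside (… + 6), so sub: x = 5.

Answer: x ∈ {5}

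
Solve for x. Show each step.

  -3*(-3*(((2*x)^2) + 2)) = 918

Step 1. [-3*(-3*(((2*x)^2) + 2)) = 918] leading coefficient -3: divide by -3 ⇒ div: -3*(((2*x)^2) + 2) = -306.
Step 2. [-3*(((2*x)^2) + 2) = -306] -3 out front; divide by -3. So div: ((2*x)^2) + 2 = 102.
Step 3. [((2*x)^2) + 2 = 102] subtract 2: x sits inside (… + 2). So sub: (2*x)^2 = 100.
Step 4. [(2*x)^2 = 100] 100 ≥ 0, LHS is (·)² — take ±√, so sqrt: 2*x = 10 or -10.
Step 5. [2*x = 10 or -10] LHS = 2·(…); ÷2 both sides ⇒ div: x = 5 or -5.

Answer: x ∈ {-5, 5}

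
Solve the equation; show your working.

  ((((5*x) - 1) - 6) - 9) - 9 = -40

Step 1. [((((5*x) - 1) - 6) - 9) - 9 = -40] -9 is outermost — add 9 both sides, so sub: (((5*x) - 1) - 6) - 9 = -31.
Step 2. [(((5*x) - 1) - 6) - 9 = -31] the outer -9 inverts by adding 9 ⇒ sub: ((5*x) - 1) - 6 = -22.
Step 3. [((5*x) - 1) - 6 = -22] -6 is outermost — add 6 both sides. So sub: (5*x) - 1 = -16.
Step 4. [(5*x) - 1 = -16] peel the -1: add 1 from each side, so sub: 5*x = -15.
Step 5. [5*x = -15] 5·(inner) — divide through by 5 ⇒ div: x = -3.

Answer: x ∈ {-3}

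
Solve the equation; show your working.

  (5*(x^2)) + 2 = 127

Step 1. [(5*(x^2)) + 2 = 127] peel the +2: subtract 2 from each side. So sub: 5*(x^2) = 125.
Step 2. [5*(x^2) = 125] 5·(inner) — divide through by 5 ⇒ div: x^2 = 25.
Step 3. [x^2 = 25] √ both sides: 25 ≥ 0 gives two branches, so sqrt: x = 5 or -5.

Answer: x ∈ {-5, 5}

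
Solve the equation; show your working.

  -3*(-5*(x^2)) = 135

Step 1. [-3*(-5*(x^2)) = 135] leading coefficient -3: divide by -3. So div: -5*(x^2) = -45.
Step 2. [-5*(x^2) = -45] leading coefficient -5: divide by -5 ⇒ div: x^2 = 9.
Step 3. [x^2 = 9] LHS squared, RHS 9 ≥ 0: apply √ (±) ⇒ sqrt: x = 3 or -3.

Answer: x ∈ {-3, 3}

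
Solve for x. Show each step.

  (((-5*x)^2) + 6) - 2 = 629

Step 1. [(((-5*x)^2) + 6) - 2 = 629] peel the -2: add 2 from each side, so sub: ((-5*x)^2) + 6 = 631.
Step 2. [((-5*x)^2) + 6 = 631] the outer +6 inverts by subtracting 6. So sub: (-5*x)^2 = 625.
Step 3. [(-5*x)^2 = 625] LHS squared, RHS 625 ≥ 0: apply √ (±), so sqrt: -5*x = 25 or -25.
Step 4. [-5*x = 25 or -25] leading coefficient -5: divide by -5, so div: x = -5 or 5.

Answer: x ∈ {-5, 5}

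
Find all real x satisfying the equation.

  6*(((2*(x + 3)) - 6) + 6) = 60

Step 1. [6*(((2*(x + 3)) - 6) + 6) = 60] LHS = 6·(…); ÷6 both sides. So div: ((2*(x + 3)) - 6) + 6 = 10.
Step 2. [((2*(x + 3)) - 6) + 6 = 10] peel the +6: subtract 6 from each side, so sub: (2*(x + 3)) - 6 = 4.
Step 3. [(2*(x + 3)) - 6 = 4] add 6: x sits inside (… - 6) ⇒ sub: 2*(x + 3) = 10.
Step 4. [2*(x + 3) = 10] divide by the outer 2, so div: x + 3 = 5.
Step 5. [x + 3 = 5] +3 is outermost — subtract 3 both sides ⇒ sub: x = 2.

Answer: x ∈ {2}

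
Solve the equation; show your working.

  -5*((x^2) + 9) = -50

Step 1. [-5*((x^2) + 9) = -50] leading coefficient -5: divide by -5 ⇒ div: (x^2) + 9 = 10.
Step 2. [(x^2) + 9 = 10] the outer +9 inverts by subtracting 9. So sub: x^2 = 1.
Step 3. [x^2 = 1] √ both sides: 1 ≥ 0 gives two branches ⇒ sqrt: x = 1 or -1.

Answer: x ∈ {-1, 1}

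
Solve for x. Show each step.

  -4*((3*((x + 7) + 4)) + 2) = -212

Step 1. [-4*((3*((x + 7) + 4)) + 2) = -212] LHS = -4·(…); ÷-4 both sides. So div: (3*((x + 7) + 4)) + 2 = 53.
Step 2. [(3*((x + 7) + 4)) + 2 = 53] peel the +2: subtract 2 from each side, so sub: 3*((x + 7) + 4) = 51.
Step 3. [3*((x + 7) + 4) = 51] LHS = 3·(…); ÷3 both sides ⇒ div: (x + 7) + 4 = 17.
Step 4. [(x + 7) + 4 = 17] +4 is outermost — subtract 4 both sides, so sub: x + 7 = 13.
Step 5. [x + 7 = 13] 7 comes off first (subtract 7) ⇒ sub: x = 6.

Answer: x ∈ {6}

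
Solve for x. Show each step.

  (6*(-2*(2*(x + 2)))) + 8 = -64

Step 1. [(6*(-2*(2*(x + 2)))) + 8 = -64] the outer +8 inverts by subtracting 8. So sub: 6*(-2*(2*(x + 2))) = -72.
Step 2. [6*(-2*(2*(x + 2))) = -72] 6·(inner) — divide through by 6. So div: -2*(2*(x + 2)) = -12.
Step 3. [-2*(2*(x + 2)) = -12] leading coefficient -2: divide by -2, so div: 2*(x + 2) = 6.
Step 4. [2*(x + 2) = 6] 2·(inner) — divide through by 2. So div: x + 2 = 3.
Step 5. [x + 2 = 3] the outer +2 inverts by subtracting 2. So sub: x = 1.

Answer: x ∈ {1}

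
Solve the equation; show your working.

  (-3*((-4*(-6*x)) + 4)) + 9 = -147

Step 1. [(-3*((-4*(-6*x)) + 4)) + 9 = -147] -3 | LHS and -3 | -147: pull -3 out, so factor: ((-4*(-6*x)) + 4) - 3 = 49.
Step 2. [((-4*(-6*x)) + 4) - 3 = 49] 3 comes off first (add 3). So sub: (-4*(-6*x)) + 4 = 52.
Step 3. [(-4*(-6*x)) + 4 = 52] the outer +4 inverts by subtracting 4 ⇒ sub: -4*(-6*x) = 48.
Step 4. [-4*(-6*x) = 48] LHS = -4·(…); ÷-4 both sides ⇒ div: -6*x = -12.
Step 5. [-6*x = -12] leading coefficient -6: divide by -6, so div: x = 2.

Answer: x ∈ {2}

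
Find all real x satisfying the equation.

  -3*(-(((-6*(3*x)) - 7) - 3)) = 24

Step 1. [-3*(-(((-6*(3*x)) - 7) - 3)) = 24] divide by the outer -3. So div: -(((-6*(3*x)) - 7) - 3) = -8.
Step 2. [-(((-6*(3*x)) - 7) - 3) = -8] leading − — multiply by −1. So neg: ((-6*(3*x)) - 7) - 3 = 8.
Step 3. [((-6*(3*x)) - 7) - 3 = 8] the outer -3 inverts by adding 3 ⇒ sub: (-6*(3*x)) - 7 = 11.
Step 4. [(-6*(3*x)) - 7 = 11] -7 is outermost — add 7 both sides, so sub: -6*(3*x) = 18.
Step 5. [-6*(3*x) = 18] -6·(inner) — divide through by -6. So div: 3*x = -3.
Step 6. [3*x = -3] 3·(inner) — divide through by 3, so div: x = -1.

Answer: x ∈ {-1}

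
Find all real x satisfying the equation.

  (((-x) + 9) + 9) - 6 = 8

Step 1. [(((-x) + 9) + 9) - 6 = 8] -6 is outermost — add 6 both sides, so sub: ((-x) + 9) + 9 = 14.
Step 2. [((-x) + 9) + 9 = 14] the outer +9 inverts by subtracting 9. So sub: (-x) + 9 = 5.
Step 3. [(-x) + 9 = 5] subtract 9: x sits inside (… + 9), so sub: -x = -4.
Step 4. [-x = -4] flip signs both sides, so neg: x = 4.

Answer: x ∈ {4}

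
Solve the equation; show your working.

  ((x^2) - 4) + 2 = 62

Step 1. [((x^2) - 4) + 2 = 62] subtract 2: x sits inside (… + 2) ⇒ sub: (x^2) - 4 = 60.
Step 2. [(x^2) - 4 = 60] the outer -4 inverts by adding 4 ⇒ sub: x^2 = 64.
Step 3. [x^2 = 64] 64 ≥ 0, LHS is (·)² — take ±√ ⇒ sqrt: x = 8 or -8.

Answer: x ∈ {-8, 8}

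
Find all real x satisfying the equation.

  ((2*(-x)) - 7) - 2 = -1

Step 1. [((2*(-x)) - 7) - 2 = -1] the outer -2 inverts by adding 2. So sub: (2*(-x)) - 7 = 1.
Step 2. [(2*(-x)) - 7 = 1] add 7: x sits inside (… - 7). So sub: 2*(-x) = 8.
Step 3. [2*(-x) = 8] LHS = 2·(…); ÷2 both sides, so div: -x = 4.
Step 4. [-x = 4] leading − — multiply by −1 ⇒ neg: x = -4.

Answer: x ∈ {-4}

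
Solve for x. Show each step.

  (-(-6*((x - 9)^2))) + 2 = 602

Step 1. [(-(-6*((x - 9)^2))) + 2 = 602] subtract 2: x sits inside (… + 2). So sub: -(-6*((x - 9)^2)) = 600.
Step 2. [-(-6*((x - 9)^2)) = 600] LHS negated; negate both sides ⇒ neg: -6*((x - 9)^2) = -600.
Step 3. [-6*((x - 9)^2) = -600] -6·(inner) — divide through by -6. So div: (x - 9)^2 = 100.
Step 4. [(x - 9)^2 = 100] LHS squared, RHS 100 ≥ 0: apply √ (±), so sqrt: x - 9 = 10 or -10.
Step 5. [x - 9 = 10 or -10] -9 is outermost — add 9 both sides ⇒ sub: x = 19 or -1.

Answer: x ∈ {-1, 19}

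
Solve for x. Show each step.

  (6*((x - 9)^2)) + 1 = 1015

Step 1. [(6*((x - 9)^2)) + 1 = 1015] the outer +1 inverts by subtracting 1. So sub: 6*((x - 9)^2) = 1014.
Step 2. [6*((x - 9)^2) = 1014] 6 out front; divide by 6 ⇒ div: (x - 9)^2 = 169.
Step 3. [(x - 9)^2 = 169] 169 ≥ 0, LHS is (·)² — take ±√. So sqrt: x - 9 = 13 or -13.
Step 4. [x - 9 = 13 or -13] 9 comes off first (add 9), so sub: x = 22 or -4.

Answer: x ∈ {-4, 22}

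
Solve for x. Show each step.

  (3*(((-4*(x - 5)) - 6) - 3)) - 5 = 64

Step 1. [(3*(((-4*(x - 5)) - 6) - 3)) - 5 = 64] 5 comes off first (add 5). So sub: 3*(((-4*(x - 5)) - 6) - 3) = 69.
Step 2. [3*(((-4*(x - 5)) - 6) - 3) = 69] divide by the outer 3. So div: ((-4*(x - 5)) - 6) - 3 = 23.
Step 3. [((-4*(x - 5)) - 6) - 3 = 23] 3 comes off first (add 3). So sub: (-4*(x - 5)) - 6 = 26.
Step 4. [(-4*(x - 5)) - 6 = 26] 6 comes off first (add 6). So sub: -4*(x - 5) = 32.
Step 5. [-4*(x - 5) = 32] LHS = -4·(…); ÷-4 both sides, so div: x - 5 = -8.
Step 6. [x - 5 = -8] the outer -5 inverts by adding 5, so sub: x = -3.

Answer: x ∈ {-3}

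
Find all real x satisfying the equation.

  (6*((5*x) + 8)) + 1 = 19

Step 1. [(6*((5*x) + 8)) + 1 = 19] +1 is outermost — subtract 1 both sides ⇒ sub: 6*((5*x) + 8) = 18.
Step 2. [6*((5*x) + 8) = 18] divide by the outer 6. So div: (5*x) + 8 = 3.
Step 3. [(5*x) + 8 = 3] the outer +8 inverts by subtracting 8. So sub: 5*x = -5.
Step 4. [5*x = -5] 5 out front; divide by 5. So div: x = -1.

Answer: x ∈ {-1}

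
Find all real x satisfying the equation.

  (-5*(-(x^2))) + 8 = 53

Step 1. [(-5*(-(x^2))) + 8 = 53] peel the +8: subtract 8 from each side ⇒ sub: -5*(-(x^2)) = 45.
Step 2. [-5*(-(x^2)) = 45] divide by the outer -5 ⇒ div: -(x^2) = -9.
Step 3. [-(x^2) = -9] flip signs both sides ⇒ neg: x^2 = 9.
Step 4. [x^2 = 9] LHS squared, RHS 9 ≥ 0: apply √ (±) ⇒ sqrt: x = 3 or -3.

Answer: x ∈ {-3, 3}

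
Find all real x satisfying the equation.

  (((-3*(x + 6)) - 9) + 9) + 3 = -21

Step 1. [(((-3*(x + 6)) - 9) + 9) + 3 = -21] the outer +3 inverts by subtracting 3 ⇒ sub: ((-3*(x + 6)) - 9) + 9 = -24.
Step 2. [((-3*(x + 6)) - 9) + 9 = -24] the outer +9 inverts by subtracting 9. So sub: (-3*(x + 6)) - 9 = -33.
Step 3. [(-3*(x + 6)) - 9 = -33] -3 divides every term; factor it out, so factor: (x + 6) + 3 = 11.
Step 4. [(x + 6) + 3 = 11] subtract 3: x sits inside (… + 3). So sub: x + 6 = 8.
Step 5. [x + 6 = 8] subtract 6: x sits inside (… + 6) ⇒ sub: x = 2.

Answer: x ∈ {2}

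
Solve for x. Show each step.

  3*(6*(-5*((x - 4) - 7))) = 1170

Step 1. [3*(6*(-5*((x - 4) - 7))) = 1170] 3 out front; divide by 3, so div: 6*(-5*((x - 4) - 7)) = 390.
Step 2. [6*(-5*((x - 4) - 7)) = 390] LHS = 6·(…); ÷6 both sides. So div: -5*((x - 4) - 7) = 65.
Step 3. [-5*((x - 4) - 7) = 65] -5 out front; divide by -5 ⇒ div: (x - 4) - 7 = -13.
Step 4. [(x - 4) - 7 = -13] -7 is outermost — add 7 both sides. So sub: x - 4 = -6.
Step 5. [x - 4 = -6] -4 is outermost — add 4 both sides, so sub: x = -2.

Answer: x ∈ {-2}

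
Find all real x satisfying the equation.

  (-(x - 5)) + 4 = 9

Step 1. [(-(x - 5)) + 4 = 9] 4 comes off first (subtract 4). So sub: -(x - 5) = 5.
Step 2. [-(x - 5) = 5] LHS negated; negate both sides ⇒ neg: x - 5 = -5.
Step 3. [x - 5 = -5] 5 comes off first (add 5), so sub: x = 0.

Answer: x ∈ {0}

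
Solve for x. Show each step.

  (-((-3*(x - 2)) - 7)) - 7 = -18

Step 1. [(-((-3*(x - 2)) - 7)) - 7 = -18] add 7: x sits inside (… - 7) ⇒ sub: -((-3*(x - 2)) - 7) = -11.
Step 2. [-((-3*(x - 2)) - 7) = -11] flip signs both sides, so neg: (-3*(x - 2)) - 7 = 11.
Step 3. [(-3*(x - 2)) - 7 = 11] peel the -7: add 7 from each side. So sub: -3*(x - 2) = 18.
Step 4. [-3*(x - 2) = 18] LHS = -3·(…); ÷-3 both sides ⇒ div: x - 2 = -6.
Step 5. [x - 2 = -6] add 2: x sits inside (… - 2), so sub: x = -4.

Answer: x ∈ {-4}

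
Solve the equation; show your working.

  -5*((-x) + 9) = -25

Step 1. [-5*((-x) + 9) = -25] LHS = -5·(…); ÷-5 both sides. So div: (-x) + 9 = 5.
Step 2. [(-x) + 9 = 5] subtract 9: x sits inside (… + 9). So sub: -x = -4.
Step 3. [-x = -4] flip signs both sides. So neg: x = 4.

Answer: x ∈ {4}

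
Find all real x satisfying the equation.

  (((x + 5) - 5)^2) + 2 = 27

Step 1. [(((x + 5) - 5)^2) + 2 = 27] the outer +2 inverts by subtracting 2 ⇒ sub: ((x + 5) - 5)^2 = 25.
Step 2. [((x + 5) - 5)^2 = 25] √ both sides: 25 ≥ 0 gives two branches. So sqrt: (x + 5) - 5 = 5 or -5.
Step 3. [(x + 5) - 5 = 5 or -5] 5 comes off first (add 5) ⇒ sub: x + 5 = 10 or 0.
Step 4. [x + 5 = 10 or 0] the outer +5 inverts by subtracting 5, so sub: x = 5 or -5.

Answer: x ∈ {-5, 5}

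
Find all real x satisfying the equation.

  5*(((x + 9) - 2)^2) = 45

Step 1. [5*(((x + 9) - 2)^2) = 45] 5 out front; divide by 5 ⇒ div: ((x + 9) - 2)^2 = 9.
Step 2. [((x + 9) - 2)^2 = 9] LHS squared, RHS 9 ≥ 0: apply √ (±). So sqrt: (x + 9) - 2 = 3 or -3.
Step 3. [(x + 9) - 2 = 3 or -3] peel the -2: add 2 from each side ⇒ sub: x + 9 = 5 or -1.
Step 4. [x + 9 = 5 or -1] 9 comes off first (subtract 9) ⇒ sub: x = -4 or -10.

Answer: x ∈ {-10, -4}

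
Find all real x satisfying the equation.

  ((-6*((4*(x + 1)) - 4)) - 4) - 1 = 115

Step 1. [((-6*((4*(x + 1)) - 4)) - 4) - 1 = 115] peel the -1: add 1 from each side. So sub: (-6*((4*(x + 1)) - 4)) - 4 = 116.
Step 2. [(-6*((4*(x + 1)) - 4)) - 4 = 116] the outer -4 inverts by adding 4 ⇒ sub: -6*((4*(x + 1)) - 4) = 120.
Step 3. [-6*((4*(x + 1)) - 4) = 120] divide by the outer -6 ⇒ div: (4*(x + 1)) - 4 = -20.
Step 4. [(4*(x + 1)) - 4 = -20] common factor 4 (LHS and -20) — divide through, so factor: (x + 1) - 1 = -5.
Step 5. [(x + 1) - 1 = -5] the outer -1 inverts by adding 1, so sub: x + 1 = -4.
Step 6. [x + 1 = -4] peel the +1: subtract 1 from each side ⇒ sub: x = -5.

Answer: x ∈ {-5}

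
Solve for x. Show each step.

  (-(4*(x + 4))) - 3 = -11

Step 1. [(-(4*(x + 4))) - 3 = -11] the outer -3 inverts by adding 3. So sub: -(4*(x + 4)) = -8.
Step 2. [-(4*(x + 4)) = -8] flip signs both sides. So neg: 4*(x + 4) = 8.
Step 3. [4*(x + 4) = 8] LHS = 4·(…); ÷4 both sides ⇒ div: x + 4 = 2.
Step 4. [x + 4 = 2] 4 comes off first (subtract 4). So sub: x = -2.

Answer: x ∈ {-2}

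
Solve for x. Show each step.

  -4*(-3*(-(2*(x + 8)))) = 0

Step 1. [-4*(-3*(-(2*(x + 8)))) = 0] -4 out front; divide by -4. So div: -3*(-(2*(x + 8))) = 0.
Step 2. [-3*(-(2*(x + 8))) = 0] -3 out front; divide by -3. So div: -(2*(x + 8)) = 0.
Step 3. [-(2*(x + 8)) = 0] LHS negated; negate both sides, so neg: 2*(x + 8) = 0.
Step 4. [2*(x + 8) = 0] 2·(inner) — divide through by 2. So div: x + 8 = 0.
Step 5. [x + 8 = 0] the outer +8 inverts by subtracting 8. So sub: x = -8.

Answer: x ∈ {-8}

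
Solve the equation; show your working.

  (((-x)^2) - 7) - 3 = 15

Step 1. [(((-x)^2) - 7) - 3 = 15] -3 is outermost — add 3 both sides, so sub: ((-x)^2) - 7 = 18.
Step 2. [((-x)^2) - 7 = 18] -7 is outermost — add 7 both sides, so sub: (-x)^2 = 25.
Step 3. [(-x)^2 = 25] 25 ≥ 0, LHS is (·)² — take ±√. So sqrt: -x = 5 or -5.
Step 4. [-x = 5 or -5] leading − — multiply by −1. So neg: x = -5 or 5.

Answer: x ∈ {-5, 5}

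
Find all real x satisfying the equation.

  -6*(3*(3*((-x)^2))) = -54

Step 1. [-6*(3*(3*((-x)^2))) = -54] leading coefficient -6: divide by -6, so div: 3*(3*((-x)^2)) = 9.
Step 2. [3*(3*((-x)^2)) = 9] leading coefficient 3: divide by 3, so div: 3*((-x)^2) = 3.
Step 3. [3*((-x)^2) = 3] leading coefficient 3: divide by 3. So div: (-x)^2 = 1.
Step 4. [(-x)^2 = 1] LHS squared, RHS 1 ≥ 0: apply √ (±). So sqrt: -x = 1 or -1.
Step 5. [-x = 1 or -1] flip signs both sides ⇒ neg: x = -1 or 1.

Answer: x ∈ {-1, 1}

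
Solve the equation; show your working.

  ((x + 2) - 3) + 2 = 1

Step 1. [((x + 2) - 3) + 2 = 1] +2 is outermost — subtract 2 both sides, so sub: (x + 2) - 3 = -1.
Step 2. [(x + 2) - 3 = -1] 3 comes off first (add 3), so sub: x + 2 = 2.
Step 3. [x + 2 = 2] +2 is outermost — subtract 2 both sides, so sub: x = 0.

Answer: x ∈ {0}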